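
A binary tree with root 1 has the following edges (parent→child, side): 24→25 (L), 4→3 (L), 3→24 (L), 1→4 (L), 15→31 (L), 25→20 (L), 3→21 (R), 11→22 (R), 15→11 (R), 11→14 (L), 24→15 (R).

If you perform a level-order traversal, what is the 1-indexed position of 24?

4

Level-order visits nodes level by level from the root, left to right within each level.
Level 0: 1
Level 1: 4
Level 2: 3
Level 3: 24, 21
Level 4: 25, 15
Level 5: 20, 31, 11
Level 6: 14, 22
Full level-order sequence: 1, 4, 3, 24, 21, 25, 15, 20, 31, 11, 14, 22.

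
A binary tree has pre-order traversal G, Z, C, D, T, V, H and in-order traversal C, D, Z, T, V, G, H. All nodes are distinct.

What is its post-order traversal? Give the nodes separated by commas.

D, C, V, T, Z, H, G

The first element of pre-order is the root; it splits in-order into left and right subtrees.
Root G: left subtree has 5 nodes {C, D, Z, T, V}, right has 1 {H}.
  Root Z: left subtree has 2 nodes {C, D}, right has 2 {T, V}.
    Root C: left subtree has 0 nodes { }, right has 1 {D}.
    Root T: left subtree has 0 nodes { }, right has 1 {V}.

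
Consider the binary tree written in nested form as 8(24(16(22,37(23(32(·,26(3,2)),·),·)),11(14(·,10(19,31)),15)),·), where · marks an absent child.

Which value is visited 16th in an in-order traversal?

In-order visits the left subtree, then the node, then the right subtree.
At 8: go left to 24.
  At 24: go left to 16.
    At 16: go left to 22.
      22 is a leaf — visit 22.
    Visit 16.
    At 16: go right to 37.
      At 37: go left to 23.
        At 23: go left to 32.
          At 32: no left child.
          Visit 32.
          At 32: go right to 26.
            At 26: go left to 3.
              3 is a leaf — visit 3.
            Visit 26.
            At 26: go right to 2.
              2 is a leaf — visit 2.
        Visit 23.
        At 23: no right child.
      Visit 37.
      At 37: no right child.
  Visit 24.
  At 24: go right to 11.
    At 11: go left to 14.
      At 14: no left child.
      Visit 14.
      At 14: go right to 10.
        At 10: go left to 19.
          19 is a leaf — visit 19.
        Visit 10.
        At 10: go right to 31.
          31 is a leaf — visit 31.
    Visit 11.
    At 11: go right to 15.
      15 is a leaf — visit 15.
Visit 8.
At 8: no right child.
Full in-order sequence: 22, 16, 32, 3, 26, 2, 23, 37, 24, 14, 19, 10, 31, 11, 15, 8.

8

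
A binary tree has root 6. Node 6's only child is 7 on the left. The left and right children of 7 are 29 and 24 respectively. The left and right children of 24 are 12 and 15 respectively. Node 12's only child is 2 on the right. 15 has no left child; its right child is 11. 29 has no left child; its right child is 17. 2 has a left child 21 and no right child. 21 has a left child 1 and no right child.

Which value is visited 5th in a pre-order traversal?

Pre-order visits the node, then its left subtree, then its right subtree.
Visit 6.
At 6: go left to 7.
  Visit 7.
  At 7: go left to 29.
    Visit 29.
    At 29: no left child.
    At 29: go right to 17.
      17 is a leaf — visit 17.
  At 7: go right to 24.
    Visit 24.
    At 24: go left to 12.
      Visit 12.
      At 12: no left child.
      At 12: go right to 2.
        Visit 2.
        At 2: go left to 21.
          Visit 21.
          At 21: go left to 1.
            1 is a leaf — visit 1.
          At 21: no right child.
        At 2: no right child.
    At 24: go right to 15.
      Visit 15.
      At 15: no left child.
      At 15: go right to 11.
        11 is a leaf — visit 11.
At 6: no right child.
Full pre-order sequence: 6, 7, 29, 17, 24, 12, 2, 21, 1, 15, 11.

24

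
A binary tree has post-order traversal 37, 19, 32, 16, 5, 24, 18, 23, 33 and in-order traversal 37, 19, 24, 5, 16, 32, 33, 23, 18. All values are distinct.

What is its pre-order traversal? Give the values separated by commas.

The last element of post-order is the root; it splits in-order into left and right subtrees.
Root 33: left subtree has 6 nodes {37, 19, 24, 5, 16, 32}, right has 2 {23, 18}.
  Root 24: left subtree has 2 nodes {37, 19}, right has 3 {5, 16, 32}.
    Root 19: left subtree has 1 node {37}, right has 0 { }.
    Root 5: left subtree has 0 nodes { }, right has 2 {16, 32}.
      Root 16: left subtree has 0 nodes { }, right has 1 {32}.
  Root 23: left subtree has 0 nodes { }, right has 1 {18}.

33, 24, 19, 37, 5, 16, 32, 23, 18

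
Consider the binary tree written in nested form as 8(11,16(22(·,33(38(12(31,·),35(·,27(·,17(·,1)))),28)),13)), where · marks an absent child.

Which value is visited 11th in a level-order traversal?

31

Level-order visits nodes level by level from the root, left to right within each level.
Level 0: 8
Level 1: 11, 16
Level 2: 22, 13
Level 3: 33
Level 4: 38, 28
Level 5: 12, 35
Level 6: 31, 27
Level 7: 17
Level 8: 1
Full level-order sequence: 8, 11, 16, 22, 13, 33, 38, 28, 12, 35, 31, 27, 17, 1.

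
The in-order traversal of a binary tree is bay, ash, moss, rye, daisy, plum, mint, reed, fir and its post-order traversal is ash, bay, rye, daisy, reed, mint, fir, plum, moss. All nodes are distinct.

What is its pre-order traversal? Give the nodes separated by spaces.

moss bay ash plum daisy rye fir mint reed

The last element of post-order is the root; it splits in-order into left and right subtrees.
Root moss: left subtree has 2 nodes {bay, ash}, right has 6 {rye, daisy, plum, mint, reed, fir}.
  Root bay: left subtree has 0 nodes { }, right has 1 {ash}.
  Root plum: left subtree has 2 nodes {rye, daisy}, right has 3 {mint, reed, fir}.
    Root daisy: left subtree has 1 node {rye}, right has 0 { }.
    Root fir: left subtree has 2 nodes {mint, reed}, right has 0 { }.
      Root mint: left subtree has 0 nodes { }, right has 1 {reed}.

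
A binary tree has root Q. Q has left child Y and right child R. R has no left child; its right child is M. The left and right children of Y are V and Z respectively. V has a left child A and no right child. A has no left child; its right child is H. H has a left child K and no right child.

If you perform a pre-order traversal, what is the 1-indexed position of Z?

Pre-order visits the node, then its left subtree, then its right subtree.
Visit Q.
At Q: go left to Y.
  Visit Y.
  At Y: go left to V.
    Visit V.
    At V: go left to A.
      Visit A.
      At A: no left child.
      At A: go right to H.
        Visit H.
        At H: go left to K.
          K is a leaf — visit K.
        At H: no right child.
    At V: no right child.
  At Y: go right to Z.
    Z is a leaf — visit Z.
At Q: go right to R.
  Visit R.
  At R: no left child.
  At R: go right to M.
    M is a leaf — visit M.
Full pre-order sequence: Q, Y, V, A, H, K, Z, R, M.

7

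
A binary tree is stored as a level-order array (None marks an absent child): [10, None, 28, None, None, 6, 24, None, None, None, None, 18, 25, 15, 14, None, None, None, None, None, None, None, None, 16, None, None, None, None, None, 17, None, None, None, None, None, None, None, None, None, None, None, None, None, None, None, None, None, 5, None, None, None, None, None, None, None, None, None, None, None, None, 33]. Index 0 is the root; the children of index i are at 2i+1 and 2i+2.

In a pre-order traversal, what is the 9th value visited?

15

Pre-order visits the node, then its left subtree, then its right subtree.
Visit 10.
At 10: no left child.
At 10: go right to 28.
  Visit 28.
  At 28: go left to 6.
    Visit 6.
    At 6: go left to 18.
      Visit 18.
      At 18: go left to 16.
        Visit 16.
        At 16: go left to 5.
          5 is a leaf — visit 5.
        At 16: no right child.
      At 18: no right child.
    At 6: go right to 25.
      25 is a leaf — visit 25.
  At 28: go right to 24.
    Visit 24.
    At 24: go left to 15.
      15 is a leaf — visit 15.
    At 24: go right to 14.
      Visit 14.
      At 14: go left to 17.
        Visit 17.
        At 17: no left child.
        At 17: go right to 33.
          33 is a leaf — visit 33.
      At 14: no right child.
Full pre-order sequence: 10, 28, 6, 18, 16, 5, 25, 24, 15, 14, 17, 33.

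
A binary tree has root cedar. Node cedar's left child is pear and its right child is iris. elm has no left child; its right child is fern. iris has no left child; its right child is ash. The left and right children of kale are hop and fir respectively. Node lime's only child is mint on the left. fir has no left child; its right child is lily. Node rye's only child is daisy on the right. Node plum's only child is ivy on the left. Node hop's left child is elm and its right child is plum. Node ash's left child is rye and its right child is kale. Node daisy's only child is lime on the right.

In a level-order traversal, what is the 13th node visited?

lily

Level-order visits nodes level by level from the root, left to right within each level.
Level 0: cedar
Level 1: pear, iris
Level 2: ash
Level 3: rye, kale
Level 4: daisy, hop, fir
Level 5: lime, elm, plum, lily
Level 6: mint, fern, ivy
Full level-order sequence: cedar, pear, iris, ash, rye, kale, daisy, hop, fir, lime, elm, plum, lily, mint, fern, ivy.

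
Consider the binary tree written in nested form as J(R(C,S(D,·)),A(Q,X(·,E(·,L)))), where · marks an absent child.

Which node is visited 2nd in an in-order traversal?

In-order visits the left subtree, then the node, then the right subtree.
At J: go left to R.
  At R: go left to C.
    C is a leaf — visit C.
  Visit R.
  At R: go right to S.
    At S: go left to D.
      D is a leaf — visit D.
    Visit S.
    At S: no right child.
Visit J.
At J: go right to A.
  At A: go left to Q.
    Q is a leaf — visit Q.
  Visit A.
  At A: go right to X.
    At X: no left child.
    Visit X.
    At X: go right to E.
      At E: no left child.
      Visit E.
      At E: go right to L.
        L is a leaf — visit L.
Full in-order sequence: C, R, D, S, J, Q, A, X, E, L.

R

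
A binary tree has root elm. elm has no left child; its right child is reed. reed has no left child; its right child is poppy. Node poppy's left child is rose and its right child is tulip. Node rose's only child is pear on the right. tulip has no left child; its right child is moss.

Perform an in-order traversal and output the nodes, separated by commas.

In-order visits the left subtree, then the node, then the right subtree.
At elm: no left child.
Visit elm.
At elm: go right to reed.
  At reed: no left child.
  Visit reed.
  At reed: go right to poppy.
    At poppy: go left to rose.
      At rose: no left child.
      Visit rose.
      At rose: go right to pear.
        pear is a leaf — visit pear.
    Visit poppy.
    At poppy: go right to tulip.
      At tulip: no left child.
      Visit tulip.
      At tulip: go right to moss.
        moss is a leaf — visit moss.

elm, reed, rose, pear, poppy, tulip, moss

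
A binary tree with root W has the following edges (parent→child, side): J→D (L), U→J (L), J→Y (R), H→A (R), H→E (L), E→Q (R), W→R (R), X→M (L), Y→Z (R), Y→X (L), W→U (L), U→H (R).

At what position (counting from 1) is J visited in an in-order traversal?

2

In-order visits the left subtree, then the node, then the right subtree.
At W: go left to U.
  At U: go left to J.
    At J: go left to D.
      D is a leaf — visit D.
    Visit J.
    At J: go right to Y.
      At Y: go left to X.
        At X: go left to M.
          M is a leaf — visit M.
        Visit X.
        At X: no right child.
      Visit Y.
      At Y: go right to Z.
        Z is a leaf — visit Z.
  Visit U.
  At U: go right to H.
    At H: go left to E.
      At E: no left child.
      Visit E.
      At E: go right to Q.
        Q is a leaf — visit Q.
    Visit H.
    At H: go right to A.
      A is a leaf — visit A.
Visit W.
At W: go right to R.
  R is a leaf — visit R.
Full in-order sequence: D, J, M, X, Y, Z, U, E, Q, H, A, W, R.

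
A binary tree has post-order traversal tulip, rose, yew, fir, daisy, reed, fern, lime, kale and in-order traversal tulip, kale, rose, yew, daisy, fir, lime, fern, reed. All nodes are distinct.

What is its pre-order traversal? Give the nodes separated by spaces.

kale tulip lime daisy yew rose fir fern reed

The last element of post-order is the root; it splits in-order into left and right subtrees.
Root kale: left subtree has 1 node {tulip}, right has 7 {rose, yew, daisy, fir, lime, fern, reed}.
  Root lime: left subtree has 4 nodes {rose, yew, daisy, fir}, right has 2 {fern, reed}.
    Root daisy: left subtree has 2 nodes {rose, yew}, right has 1 {fir}.
      Root yew: left subtree has 1 node {rose}, right has 0 { }.
    Root fern: left subtree has 0 nodes { }, right has 1 {reed}.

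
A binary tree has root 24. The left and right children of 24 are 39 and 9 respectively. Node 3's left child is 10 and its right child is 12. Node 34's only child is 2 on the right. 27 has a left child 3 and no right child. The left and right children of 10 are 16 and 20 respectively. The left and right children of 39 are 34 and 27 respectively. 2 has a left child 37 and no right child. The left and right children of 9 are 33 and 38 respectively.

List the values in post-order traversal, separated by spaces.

Post-order visits the left subtree, then the right subtree, then the node.
At 24: go left to 39.
  At 39: go left to 34.
    At 34: no left child.
    At 34: go right to 2.
      At 2: go left to 37.
        37 is a leaf — visit 37.
      At 2: no right child.
      Visit 2.
    Visit 34.
  At 39: go right to 27.
    At 27: go left to 3.
      At 3: go left to 10.
        At 10: go left to 16.
          16 is a leaf — visit 16.
        At 10: go right to 20.
          20 is a leaf — visit 20.
        Visit 10.
      At 3: go right to 12.
        12 is a leaf — visit 12.
      Visit 3.
    At 27: no right child.
    Visit 27.
  Visit 39.
At 24: go right to 9.
  At 9: go left to 33.
    33 is a leaf — visit 33.
  At 9: go right to 38.
    38 is a leaf — visit 38.
  Visit 9.
Visit 24.

37 2 34 16 20 10 12 3 27 39 33 38 9 24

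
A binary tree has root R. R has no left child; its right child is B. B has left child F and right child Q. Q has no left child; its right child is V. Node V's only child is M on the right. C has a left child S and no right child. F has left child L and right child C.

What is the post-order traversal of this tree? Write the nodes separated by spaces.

Post-order visits the left subtree, then the right subtree, then the node.
At R: no left child.
At R: go right to B.
  At B: go left to F.
    At F: go left to L.
      L is a leaf — visit L.
    At F: go right to C.
      At C: go left to S.
        S is a leaf — visit S.
      At C: no right child.
      Visit C.
    Visit F.
  At B: go right to Q.
    At Q: no left child.
    At Q: go right to V.
      At V: no left child.
      At V: go right to M.
        M is a leaf — visit M.
      Visit V.
    Visit Q.
  Visit B.
Visit R.

L S C F M V Q B R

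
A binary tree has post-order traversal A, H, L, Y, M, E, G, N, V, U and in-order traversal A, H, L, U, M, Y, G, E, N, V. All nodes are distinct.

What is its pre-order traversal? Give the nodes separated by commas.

The last element of post-order is the root; it splits in-order into left and right subtrees.
Root U: left subtree has 3 nodes {A, H, L}, right has 6 {M, Y, G, E, N, V}.
  Root L: left subtree has 2 nodes {A, H}, right has 0 { }.
    Root H: left subtree has 1 node {A}, right has 0 { }.
  Root V: left subtree has 5 nodes {M, Y, G, E, N}, right has 0 { }.
    Root N: left subtree has 4 nodes {M, Y, G, E}, right has 0 { }.
      Root G: left subtree has 2 nodes {M, Y}, right has 1 {E}.
        Root M: left subtree has 0 nodes { }, right has 1 {Y}.

U, L, H, A, V, N, G, M, Y, E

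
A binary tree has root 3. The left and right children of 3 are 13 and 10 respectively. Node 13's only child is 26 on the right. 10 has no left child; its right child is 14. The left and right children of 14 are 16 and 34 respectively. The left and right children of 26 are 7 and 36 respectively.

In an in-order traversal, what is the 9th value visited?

In-order visits the left subtree, then the node, then the right subtree.
At 3: go left to 13.
  At 13: no left child.
  Visit 13.
  At 13: go right to 26.
    At 26: go left to 7.
      7 is a leaf — visit 7.
    Visit 26.
    At 26: go right to 36.
      36 is a leaf — visit 36.
Visit 3.
At 3: go right to 10.
  At 10: no left child.
  Visit 10.
  At 10: go right to 14.
    At 14: go left to 16.
      16 is a leaf — visit 16.
    Visit 14.
    At 14: go right to 34.
      34 is a leaf — visit 34.
Full in-order sequence: 13, 7, 26, 36, 3, 10, 16, 14, 34.

34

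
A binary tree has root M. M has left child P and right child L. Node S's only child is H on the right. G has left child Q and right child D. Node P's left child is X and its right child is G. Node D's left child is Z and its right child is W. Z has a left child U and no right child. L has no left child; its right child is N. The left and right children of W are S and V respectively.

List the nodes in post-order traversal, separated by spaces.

X Q U Z H S V W D G P N L M

Post-order visits the left subtree, then the right subtree, then the node.
At M: go left to P.
  At P: go left to X.
    X is a leaf — visit X.
  At P: go right to G.
    At G: go left to Q.
      Q is a leaf — visit Q.
    At G: go right to D.
      At D: go left to Z.
        At Z: go left to U.
          U is a leaf — visit U.
        At Z: no right child.
        Visit Z.
      At D: go right to W.
        At W: go left to S.
          At S: no left child.
          At S: go right to H.
            H is a leaf — visit H.
          Visit S.
        At W: go right to V.
          V is a leaf — visit V.
        Visit W.
      Visit D.
    Visit G.
  Visit P.
At M: go right to L.
  At L: no left child.
  At L: go right to N.
    N is a leaf — visit N.
  Visit L.
Visit M.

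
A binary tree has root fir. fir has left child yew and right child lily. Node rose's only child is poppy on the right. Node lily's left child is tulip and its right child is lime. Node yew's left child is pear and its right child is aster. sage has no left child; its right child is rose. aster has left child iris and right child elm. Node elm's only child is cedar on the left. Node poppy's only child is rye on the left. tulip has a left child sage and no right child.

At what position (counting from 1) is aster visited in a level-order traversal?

5

Level-order visits nodes level by level from the root, left to right within each level.
Level 0: fir
Level 1: yew, lily
Level 2: pear, aster, tulip, lime
Level 3: iris, elm, sage
Level 4: cedar, rose
Level 5: poppy
Level 6: rye
Full level-order sequence: fir, yew, lily, pear, aster, tulip, lime, iris, elm, sage, cedar, rose, poppy, rye.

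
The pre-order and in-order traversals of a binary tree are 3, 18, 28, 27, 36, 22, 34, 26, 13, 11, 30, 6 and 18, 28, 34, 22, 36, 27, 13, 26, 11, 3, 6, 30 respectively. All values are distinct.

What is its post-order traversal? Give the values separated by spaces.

The first element of pre-order is the root; it splits in-order into left and right subtrees.
Root 3: left subtree has 9 nodes {18, 28, 34, 22, 36, 27, 13, 26, 11}, right has 2 {6, 30}.
  Root 18: left subtree has 0 nodes { }, right has 8 {28, 34, 22, 36, 27, 13, 26, 11}.
    Root 28: left subtree has 0 nodes { }, right has 7 {34, 22, 36, 27, 13, 26, 11}.
      Root 27: left subtree has 3 nodes {34, 22, 36}, right has 3 {13, 26, 11}.
        Root 36: left subtree has 2 nodes {34, 22}, right has 0 { }.
          Root 22: left subtree has 1 node {34}, right has 0 { }.
        Root 26: left subtree has 1 node {13}, right has 1 {11}.
  Root 30: left subtree has 1 node {6}, right has 0 { }.

34 22 36 13 11 26 27 28 18 6 30 3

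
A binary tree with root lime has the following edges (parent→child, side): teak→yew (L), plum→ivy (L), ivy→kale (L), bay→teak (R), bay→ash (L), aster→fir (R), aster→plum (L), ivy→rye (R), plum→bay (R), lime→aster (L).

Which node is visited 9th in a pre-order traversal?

Pre-order visits the node, then its left subtree, then its right subtree.
Visit lime.
At lime: go left to aster.
  Visit aster.
  At aster: go left to plum.
    Visit plum.
    At plum: go left to ivy.
      Visit ivy.
      At ivy: go left to kale.
        kale is a leaf — visit kale.
      At ivy: go right to rye.
        rye is a leaf — visit rye.
    At plum: go right to bay.
      Visit bay.
      At bay: go left to ash.
        ash is a leaf — visit ash.
      At bay: go right to teak.
        Visit teak.
        At teak: go left to yew.
          yew is a leaf — visit yew.
        At teak: no right child.
  At aster: go right to fir.
    fir is a leaf — visit fir.
At lime: no right child.
Full pre-order sequence: lime, aster, plum, ivy, kale, rye, bay, ash, teak, yew, fir.

teak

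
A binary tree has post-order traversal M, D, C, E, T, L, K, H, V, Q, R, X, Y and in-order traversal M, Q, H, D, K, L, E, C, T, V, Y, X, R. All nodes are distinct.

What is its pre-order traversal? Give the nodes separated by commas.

The last element of post-order is the root; it splits in-order into left and right subtrees.
Root Y: left subtree has 10 nodes {M, Q, H, D, K, L, E, C, T, V}, right has 2 {X, R}.
  Root Q: left subtree has 1 node {M}, right has 8 {H, D, K, L, E, C, T, V}.
    Root V: left subtree has 7 nodes {H, D, K, L, E, C, T}, right has 0 { }.
      Root H: left subtree has 0 nodes { }, right has 6 {D, K, L, E, C, T}.
        Root K: left subtree has 1 node {D}, right has 4 {L, E, C, T}.
          Root L: left subtree has 0 nodes { }, right has 3 {E, C, T}.
            Root T: left subtree has 2 nodes {E, C}, right has 0 { }.
              Root E: left subtree has 0 nodes { }, right has 1 {C}.
  Root X: left subtree has 0 nodes { }, right has 1 {R}.

Y, Q, M, V, H, K, D, L, T, E, C, X, R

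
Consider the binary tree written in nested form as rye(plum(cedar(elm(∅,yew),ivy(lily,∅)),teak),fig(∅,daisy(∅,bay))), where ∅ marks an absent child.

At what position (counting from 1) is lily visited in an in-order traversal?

In-order visits the left subtree, then the node, then the right subtree.
At rye: go left to plum.
  At plum: go left to cedar.
    At cedar: go left to elm.
      At elm: no left child.
      Visit elm.
      At elm: go right to yew.
        yew is a leaf — visit yew.
    Visit cedar.
    At cedar: go right to ivy.
      At ivy: go left to lily.
        lily is a leaf — visit lily.
      Visit ivy.
      At ivy: no right child.
  Visit plum.
  At plum: go right to teak.
    teak is a leaf — visit teak.
Visit rye.
At rye: go right to fig.
  At fig: no left child.
  Visit fig.
  At fig: go right to daisy.
    At daisy: no left child.
    Visit daisy.
    At daisy: go right to bay.
      bay is a leaf — visit bay.
Full in-order sequence: elm, yew, cedar, lily, ivy, plum, teak, rye, fig, daisy, bay.

4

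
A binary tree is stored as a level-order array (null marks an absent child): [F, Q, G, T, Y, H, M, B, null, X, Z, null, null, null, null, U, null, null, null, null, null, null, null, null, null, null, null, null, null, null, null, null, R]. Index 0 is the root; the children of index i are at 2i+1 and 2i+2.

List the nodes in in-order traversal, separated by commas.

In-order visits the left subtree, then the node, then the right subtree.
At F: go left to Q.
  At Q: go left to T.
    At T: go left to B.
      At B: go left to U.
        At U: no left child.
        Visit U.
        At U: go right to R.
          R is a leaf — visit R.
      Visit B.
      At B: no right child.
    Visit T.
    At T: no right child.
  Visit Q.
  At Q: go right to Y.
    At Y: go left to X.
      X is a leaf — visit X.
    Visit Y.
    At Y: go right to Z.
      Z is a leaf — visit Z.
Visit F.
At F: go right to G.
  At G: go left to H.
    H is a leaf — visit H.
  Visit G.
  At G: go right to M.
    M is a leaf — visit M.

U, R, B, T, Q, X, Y, Z, F, H, G, M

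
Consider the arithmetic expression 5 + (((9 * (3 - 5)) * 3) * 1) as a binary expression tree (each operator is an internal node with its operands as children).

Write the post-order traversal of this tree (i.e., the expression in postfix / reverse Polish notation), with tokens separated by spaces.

5 9 3 5 - * 3 * 1 * +

Post-order on an expression tree gives postfix notation: for each operator, emit left operand, right operand, then the operator.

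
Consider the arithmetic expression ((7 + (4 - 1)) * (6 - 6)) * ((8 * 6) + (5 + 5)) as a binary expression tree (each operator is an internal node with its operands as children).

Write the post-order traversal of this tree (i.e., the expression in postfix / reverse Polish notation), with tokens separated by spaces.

Post-order on an expression tree gives postfix notation: for each operator, emit left operand, right operand, then the operator.

7 4 1 - + 6 6 - * 8 6 * 5 5 + + *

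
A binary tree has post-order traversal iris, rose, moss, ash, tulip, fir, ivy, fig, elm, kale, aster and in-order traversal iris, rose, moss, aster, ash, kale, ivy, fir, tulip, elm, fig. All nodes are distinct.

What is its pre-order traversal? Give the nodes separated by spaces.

aster moss rose iris kale ash elm ivy fir tulip fig

The last element of post-order is the root; it splits in-order into left and right subtrees.
Root aster: left subtree has 3 nodes {iris, rose, moss}, right has 7 {ash, kale, ivy, fir, tulip, elm, fig}.
  Root moss: left subtree has 2 nodes {iris, rose}, right has 0 { }.
    Root rose: left subtree has 1 node {iris}, right has 0 { }.
  Root kale: left subtree has 1 node {ash}, right has 5 {ivy, fir, tulip, elm, fig}.
    Root elm: left subtree has 3 nodes {ivy, fir, tulip}, right has 1 {fig}.
      Root ivy: left subtree has 0 nodes { }, right has 2 {fir, tulip}.
        Root fir: left subtree has 0 nodes { }, right has 1 {tulip}.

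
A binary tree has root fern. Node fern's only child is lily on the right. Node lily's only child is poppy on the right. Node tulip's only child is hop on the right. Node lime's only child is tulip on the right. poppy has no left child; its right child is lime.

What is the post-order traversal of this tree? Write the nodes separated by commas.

hop, tulip, lime, poppy, lily, fern

Post-order visits the left subtree, then the right subtree, then the node.
At fern: no left child.
At fern: go right to lily.
  At lily: no left child.
  At lily: go right to poppy.
    At poppy: no left child.
    At poppy: go right to lime.
      At lime: no left child.
      At lime: go right to tulip.
        At tulip: no left child.
        At tulip: go right to hop.
          hop is a leaf — visit hop.
        Visit tulip.
      Visit lime.
    Visit poppy.
  Visit lily.
Visit fern.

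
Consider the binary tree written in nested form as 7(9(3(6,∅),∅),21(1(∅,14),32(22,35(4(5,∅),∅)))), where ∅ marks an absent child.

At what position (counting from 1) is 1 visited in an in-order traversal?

In-order visits the left subtree, then the node, then the right subtree.
At 7: go left to 9.
  At 9: go left to 3.
    At 3: go left to 6.
      6 is a leaf — visit 6.
    Visit 3.
    At 3: no right child.
  Visit 9.
  At 9: no right child.
Visit 7.
At 7: go right to 21.
  At 21: go left to 1.
    At 1: no left child.
    Visit 1.
    At 1: go right to 14.
      14 is a leaf — visit 14.
  Visit 21.
  At 21: go right to 32.
    At 32: go left to 22.
      22 is a leaf — visit 22.
    Visit 32.
    At 32: go right to 35.
      At 35: go left to 4.
        At 4: go left to 5.
          5 is a leaf — visit 5.
        Visit 4.
        At 4: no right child.
      Visit 35.
      At 35: no right child.
Full in-order sequence: 6, 3, 9, 7, 1, 14, 21, 22, 32, 5, 4, 35.

5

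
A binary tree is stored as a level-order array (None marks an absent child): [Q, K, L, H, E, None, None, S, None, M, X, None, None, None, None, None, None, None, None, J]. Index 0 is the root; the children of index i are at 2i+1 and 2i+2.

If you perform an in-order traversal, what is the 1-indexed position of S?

1

In-order visits the left subtree, then the node, then the right subtree.
At Q: go left to K.
  At K: go left to H.
    At H: go left to S.
      S is a leaf — visit S.
    Visit H.
    At H: no right child.
  Visit K.
  At K: go right to E.
    At E: go left to M.
      At M: go left to J.
        J is a leaf — visit J.
      Visit M.
      At M: no right child.
    Visit E.
    At E: go right to X.
      X is a leaf — visit X.
Visit Q.
At Q: go right to L.
  L is a leaf — visit L.
Full in-order sequence: S, H, K, J, M, E, X, Q, L.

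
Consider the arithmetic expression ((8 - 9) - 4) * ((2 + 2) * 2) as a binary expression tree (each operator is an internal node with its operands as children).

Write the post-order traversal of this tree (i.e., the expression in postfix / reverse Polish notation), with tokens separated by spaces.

Post-order on an expression tree gives postfix notation: for each operator, emit left operand, right operand, then the operator.

8 9 - 4 - 2 2 + 2 * *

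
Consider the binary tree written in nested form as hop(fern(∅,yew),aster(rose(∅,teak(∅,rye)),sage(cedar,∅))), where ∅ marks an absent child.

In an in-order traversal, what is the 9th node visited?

sage

In-order visits the left subtree, then the node, then the right subtree.
At hop: go left to fern.
  At fern: no left child.
  Visit fern.
  At fern: go right to yew.
    yew is a leaf — visit yew.
Visit hop.
At hop: go right to aster.
  At aster: go left to rose.
    At rose: no left child.
    Visit rose.
    At rose: go right to teak.
      At teak: no left child.
      Visit teak.
      At teak: go right to rye.
        rye is a leaf — visit rye.
  Visit aster.
  At aster: go right to sage.
    At sage: go left to cedar.
      cedar is a leaf — visit cedar.
    Visit sage.
    At sage: no right child.
Full in-order sequence: fern, yew, hop, rose, teak, rye, aster, cedar, sage.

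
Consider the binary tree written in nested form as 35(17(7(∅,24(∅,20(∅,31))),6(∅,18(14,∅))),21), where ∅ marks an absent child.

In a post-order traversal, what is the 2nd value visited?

Post-order visits the left subtree, then the right subtree, then the node.
At 35: go left to 17.
  At 17: go left to 7.
    At 7: no left child.
    At 7: go right to 24.
      At 24: no left child.
      At 24: go right to 20.
        At 20: no left child.
        At 20: go right to 31.
          31 is a leaf — visit 31.
        Visit 20.
      Visit 24.
    Visit 7.
  At 17: go right to 6.
    At 6: no left child.
    At 6: go right to 18.
      At 18: go left to 14.
        14 is a leaf — visit 14.
      At 18: no right child.
      Visit 18.
    Visit 6.
  Visit 17.
At 35: go right to 21.
  21 is a leaf — visit 21.
Visit 35.
Full post-order sequence: 31, 20, 24, 7, 14, 18, 6, 17, 21, 35.

20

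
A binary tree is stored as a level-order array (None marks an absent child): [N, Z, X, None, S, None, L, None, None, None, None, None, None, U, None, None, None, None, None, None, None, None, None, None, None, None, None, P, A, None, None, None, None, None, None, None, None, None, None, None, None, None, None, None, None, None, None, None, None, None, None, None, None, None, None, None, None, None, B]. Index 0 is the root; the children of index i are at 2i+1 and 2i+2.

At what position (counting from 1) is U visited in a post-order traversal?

6

Post-order visits the left subtree, then the right subtree, then the node.
At N: go left to Z.
  At Z: no left child.
  At Z: go right to S.
    S is a leaf — visit S.
  Visit Z.
At N: go right to X.
  At X: no left child.
  At X: go right to L.
    At L: go left to U.
      At U: go left to P.
        P is a leaf — visit P.
      At U: go right to A.
        At A: no left child.
        At A: go right to B.
          B is a leaf — visit B.
        Visit A.
      Visit U.
    At L: no right child.
    Visit L.
  Visit X.
Visit N.
Full post-order sequence: S, Z, P, B, A, U, L, X, N.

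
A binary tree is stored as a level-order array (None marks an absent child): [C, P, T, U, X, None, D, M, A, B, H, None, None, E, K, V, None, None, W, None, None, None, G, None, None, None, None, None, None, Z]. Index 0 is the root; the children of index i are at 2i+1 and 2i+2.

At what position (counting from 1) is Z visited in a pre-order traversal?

Pre-order visits the node, then its left subtree, then its right subtree.
Visit C.
At C: go left to P.
  Visit P.
  At P: go left to U.
    Visit U.
    At U: go left to M.
      Visit M.
      At M: go left to V.
        V is a leaf — visit V.
      At M: no right child.
    At U: go right to A.
      Visit A.
      At A: no left child.
      At A: go right to W.
        W is a leaf — visit W.
  At P: go right to X.
    Visit X.
    At X: go left to B.
      B is a leaf — visit B.
    At X: go right to H.
      Visit H.
      At H: no left child.
      At H: go right to G.
        G is a leaf — visit G.
At C: go right to T.
  Visit T.
  At T: no left child.
  At T: go right to D.
    Visit D.
    At D: go left to E.
      E is a leaf — visit E.
    At D: go right to K.
      Visit K.
      At K: go left to Z.
        Z is a leaf — visit Z.
      At K: no right child.
Full pre-order sequence: C, P, U, M, V, A, W, X, B, H, G, T, D, E, K, Z.

16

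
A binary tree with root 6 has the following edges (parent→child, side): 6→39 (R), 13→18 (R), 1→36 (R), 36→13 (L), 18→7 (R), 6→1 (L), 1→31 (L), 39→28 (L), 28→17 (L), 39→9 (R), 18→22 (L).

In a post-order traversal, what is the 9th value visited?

28

Post-order visits the left subtree, then the right subtree, then the node.
At 6: go left to 1.
  At 1: go left to 31.
    31 is a leaf — visit 31.
  At 1: go right to 36.
    At 36: go left to 13.
      At 13: no left child.
      At 13: go right to 18.
        At 18: go left to 22.
          22 is a leaf — visit 22.
        At 18: go right to 7.
          7 is a leaf — visit 7.
        Visit 18.
      Visit 13.
    At 36: no right child.
    Visit 36.
  Visit 1.
At 6: go right to 39.
  At 39: go left to 28.
    At 28: go left to 17.
      17 is a leaf — visit 17.
    At 28: no right child.
    Visit 28.
  At 39: go right to 9.
    9 is a leaf — visit 9.
  Visit 39.
Visit 6.
Full post-order sequence: 31, 22, 7, 18, 13, 36, 1, 17, 28, 9, 39, 6.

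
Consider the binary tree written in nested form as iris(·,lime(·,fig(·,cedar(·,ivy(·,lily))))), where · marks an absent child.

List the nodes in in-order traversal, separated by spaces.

In-order visits the left subtree, then the node, then the right subtree.
At iris: no left child.
Visit iris.
At iris: go right to lime.
  At lime: no left child.
  Visit lime.
  At lime: go right to fig.
    At fig: no left child.
    Visit fig.
    At fig: go right to cedar.
      At cedar: no left child.
      Visit cedar.
      At cedar: go right to ivy.
        At ivy: no left child.
        Visit ivy.
        At ivy: go right to lily.
          lily is a leaf — visit lily.

iris lime fig cedar ivy lily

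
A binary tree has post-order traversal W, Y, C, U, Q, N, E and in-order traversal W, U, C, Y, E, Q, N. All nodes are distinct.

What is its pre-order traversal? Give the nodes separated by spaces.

E U W C Y N Q

The last element of post-order is the root; it splits in-order into left and right subtrees.
Root E: left subtree has 4 nodes {W, U, C, Y}, right has 2 {Q, N}.
  Root U: left subtree has 1 node {W}, right has 2 {C, Y}.
    Root C: left subtree has 0 nodes { }, right has 1 {Y}.
  Root N: left subtree has 1 node {Q}, right has 0 { }.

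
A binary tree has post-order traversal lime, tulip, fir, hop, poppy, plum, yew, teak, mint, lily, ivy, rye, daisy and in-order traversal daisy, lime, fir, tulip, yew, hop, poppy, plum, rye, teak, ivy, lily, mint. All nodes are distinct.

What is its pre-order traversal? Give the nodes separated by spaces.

The last element of post-order is the root; it splits in-order into left and right subtrees.
Root daisy: left subtree has 0 nodes { }, right has 12 {lime, fir, tulip, yew, hop, poppy, plum, rye, teak, ivy, lily, mint}.
  Root rye: left subtree has 7 nodes {lime, fir, tulip, yew, hop, poppy, plum}, right has 4 {teak, ivy, lily, mint}.
    Root yew: left subtree has 3 nodes {lime, fir, tulip}, right has 3 {hop, poppy, plum}.
      Root fir: left subtree has 1 node {lime}, right has 1 {tulip}.
      Root plum: left subtree has 2 nodes {hop, poppy}, right has 0 { }.
        Root poppy: left subtree has 1 node {hop}, right has 0 { }.
    Root ivy: left subtree has 1 node {teak}, right has 2 {lily, mint}.
      Root lily: left subtree has 0 nodes { }, right has 1 {mint}.

daisy rye yew fir lime tulip plum poppy hop ivy teak lily mint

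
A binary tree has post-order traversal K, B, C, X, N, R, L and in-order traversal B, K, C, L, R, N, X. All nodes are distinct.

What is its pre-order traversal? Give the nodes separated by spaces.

The last element of post-order is the root; it splits in-order into left and right subtrees.
Root L: left subtree has 3 nodes {B, K, C}, right has 3 {R, N, X}.
  Root C: left subtree has 2 nodes {B, K}, right has 0 { }.
    Root B: left subtree has 0 nodes { }, right has 1 {K}.
  Root R: left subtree has 0 nodes { }, right has 2 {N, X}.
    Root N: left subtree has 0 nodes { }, right has 1 {X}.

L C B K R N X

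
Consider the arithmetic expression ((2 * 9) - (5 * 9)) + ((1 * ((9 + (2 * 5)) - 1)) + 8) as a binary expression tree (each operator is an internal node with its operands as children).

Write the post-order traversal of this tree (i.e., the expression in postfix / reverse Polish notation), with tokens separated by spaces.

Post-order on an expression tree gives postfix notation: for each operator, emit left operand, right operand, then the operator.

2 9 * 5 9 * - 1 9 2 5 * + 1 - * 8 + +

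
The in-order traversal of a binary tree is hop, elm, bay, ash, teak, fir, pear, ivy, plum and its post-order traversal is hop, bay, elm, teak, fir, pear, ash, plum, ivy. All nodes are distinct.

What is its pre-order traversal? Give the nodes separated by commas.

The last element of post-order is the root; it splits in-order into left and right subtrees.
Root ivy: left subtree has 7 nodes {hop, elm, bay, ash, teak, fir, pear}, right has 1 {plum}.
  Root ash: left subtree has 3 nodes {hop, elm, bay}, right has 3 {teak, fir, pear}.
    Root elm: left subtree has 1 node {hop}, right has 1 {bay}.
    Root pear: left subtree has 2 nodes {teak, fir}, right has 0 { }.
      Root fir: left subtree has 1 node {teak}, right has 0 { }.

ivy, ash, elm, hop, bay, pear, fir, teak, plum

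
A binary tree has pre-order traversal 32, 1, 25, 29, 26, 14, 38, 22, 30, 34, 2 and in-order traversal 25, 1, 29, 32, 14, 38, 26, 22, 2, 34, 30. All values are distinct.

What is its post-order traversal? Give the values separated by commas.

The first element of pre-order is the root; it splits in-order into left and right subtrees.
Root 32: left subtree has 3 nodes {25, 1, 29}, right has 7 {14, 38, 26, 22, 2, 34, 30}.
  Root 1: left subtree has 1 node {25}, right has 1 {29}.
  Root 26: left subtree has 2 nodes {14, 38}, right has 4 {22, 2, 34, 30}.
    Root 14: left subtree has 0 nodes { }, right has 1 {38}.
    Root 22: left subtree has 0 nodes { }, right has 3 {2, 34, 30}.
      Root 30: left subtree has 2 nodes {2, 34}, right has 0 { }.
        Root 34: left subtree has 1 node {2}, right has 0 { }.

25, 29, 1, 38, 14, 2, 34, 30, 22, 26, 32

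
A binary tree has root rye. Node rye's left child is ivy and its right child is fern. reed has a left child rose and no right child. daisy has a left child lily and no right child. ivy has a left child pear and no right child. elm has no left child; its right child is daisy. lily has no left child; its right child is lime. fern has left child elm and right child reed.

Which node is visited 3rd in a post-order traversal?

lime

Post-order visits the left subtree, then the right subtree, then the node.
At rye: go left to ivy.
  At ivy: go left to pear.
    pear is a leaf — visit pear.
  At ivy: no right child.
  Visit ivy.
At rye: go right to fern.
  At fern: go left to elm.
    At elm: no left child.
    At elm: go right to daisy.
      At daisy: go left to lily.
        At lily: no left child.
        At lily: go right to lime.
          lime is a leaf — visit lime.
        Visit lily.
      At daisy: no right child.
      Visit daisy.
    Visit elm.
  At fern: go right to reed.
    At reed: go left to rose.
      rose is a leaf — visit rose.
    At reed: no right child.
    Visit reed.
  Visit fern.
Visit rye.
Full post-order sequence: pear, ivy, lime, lily, daisy, elm, rose, reed, fern, rye.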